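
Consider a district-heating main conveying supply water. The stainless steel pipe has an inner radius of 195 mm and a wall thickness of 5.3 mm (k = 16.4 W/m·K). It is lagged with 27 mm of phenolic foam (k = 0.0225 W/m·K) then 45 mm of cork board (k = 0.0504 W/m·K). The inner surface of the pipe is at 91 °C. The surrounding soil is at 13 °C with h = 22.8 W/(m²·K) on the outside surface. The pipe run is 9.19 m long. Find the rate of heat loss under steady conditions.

Q ≈ 481 W

Treating each annulus and film as a series resistance:
R_stainless steel pipe wall = ln(200.3/195)/(2π×16.4×9.19) = 2.832×10^-5 K/W
R_phenolic foam = ln(227.3/200.3)/(2π×0.0225×9.19) = 0.09733 K/W
R_cork board = ln(272.3/227.3)/(2π×0.0504×9.19) = 0.06207 K/W
R_outer film = 1/(h_o·2πr_oL) = 1/(22.8×2π×0.2723×9.19) = 0.002789 K/W
R_total = 0.1622 K/W
Q = ΔT/R_total = 78/0.1622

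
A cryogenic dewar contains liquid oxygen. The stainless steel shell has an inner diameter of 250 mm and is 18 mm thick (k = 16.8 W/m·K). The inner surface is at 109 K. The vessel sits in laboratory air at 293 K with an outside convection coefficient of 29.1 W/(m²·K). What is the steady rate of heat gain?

Spherical conduction: R = (1/r_in − 1/r_out)/(4πk) per layer; series-sum.
R_stainless steel shell = (1/0.125 − 1/0.143)/(4π×16.8) = 0.00477 K/W
R_outer film = 1/(h·4πr_o²) = 1/(29.1×4π×0.143²) = 0.1337 K/W
R_total = 0.1385 K/W
Q = ΔT/R_total = 184/0.1385

Q ≈ 1330 W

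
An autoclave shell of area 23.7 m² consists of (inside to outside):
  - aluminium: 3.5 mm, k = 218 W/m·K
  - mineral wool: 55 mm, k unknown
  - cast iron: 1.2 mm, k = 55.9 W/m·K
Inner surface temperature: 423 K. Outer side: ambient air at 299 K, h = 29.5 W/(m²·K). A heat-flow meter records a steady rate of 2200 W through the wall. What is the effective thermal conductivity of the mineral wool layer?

k ≈ 0.0422 W/(m·K)

Thermal resistances in series:
R_aluminium = L/(kA) = 0.0035/(218×23.7) = 6.774×10^-7 K/W
R_cast iron = L/(kA) = 0.0012/(55.9×23.7) = 9.058×10^-7 K/W
R_outer film = 1/(h_o·A) = 1/(29.5×23.7) = 0.00143 K/W
Sum of known resistances R_other = 0.001432 K/W
Total R = ΔT/Q = 124/2200 = 0.05636 K/W
R_mineral wool = R_total − R_other = 0.05493 K/W
k = L/(R·A) = 0.055/(0.05493×23.7)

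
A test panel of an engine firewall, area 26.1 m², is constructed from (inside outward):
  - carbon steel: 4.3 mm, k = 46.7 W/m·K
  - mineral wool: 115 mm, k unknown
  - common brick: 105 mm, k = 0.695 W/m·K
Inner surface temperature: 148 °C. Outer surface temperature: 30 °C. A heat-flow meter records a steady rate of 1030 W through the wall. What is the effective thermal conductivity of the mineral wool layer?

k ≈ 0.0405 W/(m·K)

Treating each layer as a thermal resistance in series:
R_carbon steel = L/(kA) = 0.0043/(46.7×26.1) = 3.528×10^-6 K/W
R_common brick = L/(kA) = 0.105/(0.695×26.1) = 0.005788 K/W
Sum of known resistances R_other = 0.005792 K/W
Total R = ΔT/Q = 118/1030 = 0.1146 K/W
R_mineral wool = R_total − R_other = 0.1088 K/W
k = L/(R·A) = 0.115/(0.1088×26.1)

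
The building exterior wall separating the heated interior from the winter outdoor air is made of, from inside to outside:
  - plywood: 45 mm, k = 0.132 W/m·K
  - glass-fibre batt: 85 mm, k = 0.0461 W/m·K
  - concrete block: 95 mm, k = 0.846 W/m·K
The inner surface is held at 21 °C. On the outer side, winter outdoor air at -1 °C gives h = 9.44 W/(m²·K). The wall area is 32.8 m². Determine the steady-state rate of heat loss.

Model the wall as resistances in series:
R_plywood = L/(kA) = 0.045/(0.132×32.8) = 0.01039 K/W
R_glass-fibre batt = L/(kA) = 0.085/(0.0461×32.8) = 0.05621 K/W
R_concrete block = L/(kA) = 0.095/(0.846×32.8) = 0.003424 K/W
R_outer film = 1/(h_o·A) = 1/(9.44×32.8) = 0.00323 K/W
R_total = 0.07326 K/W
Q = ΔT / R_total = 22 / 0.07326

Q ≈ 300 W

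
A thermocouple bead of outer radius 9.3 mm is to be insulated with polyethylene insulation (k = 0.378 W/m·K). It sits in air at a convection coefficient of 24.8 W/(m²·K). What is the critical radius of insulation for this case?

For a sphere r_cr = 2k/h = 2×0.378/24.8
r_cr = 30.5 mm; since the bare radius (9.3 mm) is below r_cr, adding a thin layer of insulation will *increase* heat loss.

r_cr ≈ 30.5 mm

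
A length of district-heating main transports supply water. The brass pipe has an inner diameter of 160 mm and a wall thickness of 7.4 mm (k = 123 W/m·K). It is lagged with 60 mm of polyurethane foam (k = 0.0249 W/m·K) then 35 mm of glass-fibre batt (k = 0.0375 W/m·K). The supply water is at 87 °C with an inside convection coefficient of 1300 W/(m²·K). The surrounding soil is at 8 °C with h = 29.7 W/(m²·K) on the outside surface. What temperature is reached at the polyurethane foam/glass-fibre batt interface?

Per-layer cylindrical resistances, series-summed:
R_inner film = 1/(h_i·2πr₁L) = 1/(1300×2π×0.08×1) = 0.00153 K/W
R_brass pipe wall = ln(87.4/80)/(2π×123×1) = 1.145×10^-4 K/W
R_polyurethane foam = ln(147.4/87.4)/(2π×0.0249×1) = 3.341 K/W
R_glass-fibre batt = ln(182.4/147.4)/(2π×0.0375×1) = 0.9042 K/W
R_outer film = 1/(h_o·2πr_oL) = 1/(29.7×2π×0.1824×1) = 0.02938 K/W
R_total = 4.276 K/W
Q = ΔT/R_total = 79/4.276
Q = 18.5 W/m
T_interface = T_inner − Q·ΣR(inner→interface) = 87 − 18.5×3.342

T ≈ 25.2 °C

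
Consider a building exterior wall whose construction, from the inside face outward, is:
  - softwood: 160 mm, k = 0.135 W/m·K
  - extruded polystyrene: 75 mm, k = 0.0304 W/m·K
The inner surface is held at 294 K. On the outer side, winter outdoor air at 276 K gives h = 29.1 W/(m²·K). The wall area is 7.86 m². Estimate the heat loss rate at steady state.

Thermal resistances in series:
R_softwood = L/(kA) = 0.16/(0.135×7.86) = 0.1508 K/W
R_extruded polystyrene = L/(kA) = 0.075/(0.0304×7.86) = 0.3139 K/W
R_outer film = 1/(h_o·A) = 1/(29.1×7.86) = 0.004372 K/W
R_total = 0.469 K/W
Q = ΔT / R_total = 18 / 0.469

Q ≈ 38.4 W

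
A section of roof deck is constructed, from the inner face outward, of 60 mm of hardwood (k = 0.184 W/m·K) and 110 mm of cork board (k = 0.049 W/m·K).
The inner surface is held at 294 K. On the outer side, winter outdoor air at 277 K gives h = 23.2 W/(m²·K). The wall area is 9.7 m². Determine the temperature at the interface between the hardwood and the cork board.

Treating each layer as a thermal resistance in series:
R_hardwood = L/(kA) = 0.06/(0.184×9.7) = 0.03362 K/W
R_cork board = L/(kA) = 0.11/(0.049×9.7) = 0.2314 K/W
R_outer film = 1/(h_o·A) = 1/(23.2×9.7) = 0.004444 K/W
R_total = 0.2695 K/W;  Q = ΔT/R_total = 17/0.2695 = 63.08 W
T_interface = T_inner − Q·ΣR(inner→interface) = 294 − 63.1×0.03362

T ≈ 292 K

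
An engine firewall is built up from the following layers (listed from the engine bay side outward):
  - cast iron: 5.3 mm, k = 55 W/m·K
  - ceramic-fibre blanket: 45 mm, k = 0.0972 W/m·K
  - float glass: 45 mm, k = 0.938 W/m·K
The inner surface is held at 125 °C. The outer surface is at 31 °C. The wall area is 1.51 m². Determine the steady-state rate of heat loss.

Using the resistance-network approach (series):
R_cast iron = L/(kA) = 0.0053/(55×1.51) = 6.382×10^-5 K/W
R_ceramic-fibre blanket = L/(kA) = 0.045/(0.0972×1.51) = 0.3066 K/W
R_float glass = L/(kA) = 0.045/(0.938×1.51) = 0.03177 K/W
R_total = 0.3384 K/W
Q = ΔT / R_total = 94 / 0.3384

Q ≈ 278 W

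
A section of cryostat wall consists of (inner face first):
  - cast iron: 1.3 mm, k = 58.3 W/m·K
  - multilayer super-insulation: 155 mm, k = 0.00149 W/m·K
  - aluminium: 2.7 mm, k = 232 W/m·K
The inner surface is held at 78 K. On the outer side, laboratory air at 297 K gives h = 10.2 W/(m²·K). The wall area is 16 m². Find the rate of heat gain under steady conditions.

Using the resistance-network approach (series):
R_cast iron = L/(kA) = 0.0013/(58.3×16) = 1.394×10^-6 K/W
R_multilayer super-insulation = L/(kA) = 0.155/(0.00149×16) = 6.502 K/W
R_aluminium = L/(kA) = 0.0027/(232×16) = 7.274×10^-7 K/W
R_outer film = 1/(h_o·A) = 1/(10.2×16) = 0.006127 K/W
R_total = 6.508 K/W
Q = ΔT / R_total = 219 / 6.508

Q ≈ 33.7 W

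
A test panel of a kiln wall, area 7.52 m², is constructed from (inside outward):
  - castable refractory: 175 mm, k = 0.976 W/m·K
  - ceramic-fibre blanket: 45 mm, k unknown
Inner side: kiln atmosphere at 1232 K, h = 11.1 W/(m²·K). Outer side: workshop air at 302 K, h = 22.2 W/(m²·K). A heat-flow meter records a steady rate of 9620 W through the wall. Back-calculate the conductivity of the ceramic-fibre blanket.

k ≈ 0.109 W/(m·K)

Model the wall as resistances in series:
R_inner film = 1/(h_i·A) = 1/(11.1×7.52) = 0.01198 K/W
R_castable refractory = L/(kA) = 0.175/(0.976×7.52) = 0.02384 K/W
R_outer film = 1/(h_o·A) = 1/(22.2×7.52) = 0.00599 K/W
Sum of known resistances R_other = 0.04181 K/W
Total R = ΔT/Q = 930/9620 = 0.09667 K/W
R_ceramic-fibre blanket = R_total − R_other = 0.05486 K/W
k = L/(R·A) = 0.045/(0.05486×7.52)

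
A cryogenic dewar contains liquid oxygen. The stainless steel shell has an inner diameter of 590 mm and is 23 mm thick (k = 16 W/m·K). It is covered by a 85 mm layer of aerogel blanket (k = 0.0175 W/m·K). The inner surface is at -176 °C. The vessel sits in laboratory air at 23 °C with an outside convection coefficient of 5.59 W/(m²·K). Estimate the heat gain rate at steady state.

Spherical conduction: R = (1/r_in − 1/r_out)/(4πk) per layer; series-sum.
R_stainless steel shell = (1/0.295 − 1/0.318)/(4π×16) = 0.001219 K/W
R_aerogel blanket = (1/0.318 − 1/0.403)/(4π×0.0175) = 3.016 K/W
R_outer film = 1/(h·4πr_o²) = 1/(5.59×4π×0.403²) = 0.08765 K/W
R_total = 3.105 K/W
Q = ΔT/R_total = 199/3.105

Q ≈ 64.1 W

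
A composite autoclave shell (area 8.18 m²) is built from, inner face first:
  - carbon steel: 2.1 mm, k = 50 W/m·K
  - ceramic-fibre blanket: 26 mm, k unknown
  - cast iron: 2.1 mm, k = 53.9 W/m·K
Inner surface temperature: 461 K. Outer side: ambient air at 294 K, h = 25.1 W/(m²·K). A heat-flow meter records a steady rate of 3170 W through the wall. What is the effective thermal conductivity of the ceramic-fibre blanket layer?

Using the resistance-network approach (series):
R_carbon steel = L/(kA) = 0.0021/(50×8.18) = 5.134×10^-6 K/W
R_cast iron = L/(kA) = 0.0021/(53.9×8.18) = 4.763×10^-6 K/W
R_outer film = 1/(h_o·A) = 1/(25.1×8.18) = 0.00487 K/W
Sum of known resistances R_other = 0.00488 K/W
Total R = ΔT/Q = 167/3170 = 0.05268 K/W
R_ceramic-fibre blanket = R_total − R_other = 0.0478 K/W
k = L/(R·A) = 0.026/(0.0478×8.18)

k ≈ 0.0665 W/(m·K)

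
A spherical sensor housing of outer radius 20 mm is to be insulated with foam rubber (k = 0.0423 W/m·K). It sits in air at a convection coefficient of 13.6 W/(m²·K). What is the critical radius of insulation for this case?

r_cr ≈ 6.22 mm

For a sphere r_cr = 2k/h = 2×0.0423/13.6
r_cr = 6.22 mm; since the bare radius (20 mm) is above r_cr, any added insulation will reduce heat loss.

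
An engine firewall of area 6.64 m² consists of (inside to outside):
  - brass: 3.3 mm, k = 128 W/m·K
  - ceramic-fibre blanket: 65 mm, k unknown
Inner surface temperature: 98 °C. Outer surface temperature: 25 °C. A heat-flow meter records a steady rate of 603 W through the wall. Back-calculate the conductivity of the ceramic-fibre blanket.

Series thermal resistances:
R_brass = L/(kA) = 0.0033/(128×6.64) = 3.883×10^-6 K/W
Sum of known resistances R_other = 3.883×10^-6 K/W
Total R = ΔT/Q = 73/603 = 0.1211 K/W
R_ceramic-fibre blanket = R_total − R_other = 0.1211 K/W
k = L/(R·A) = 0.065/(0.1211×6.64)

k ≈ 0.0809 W/(m·K)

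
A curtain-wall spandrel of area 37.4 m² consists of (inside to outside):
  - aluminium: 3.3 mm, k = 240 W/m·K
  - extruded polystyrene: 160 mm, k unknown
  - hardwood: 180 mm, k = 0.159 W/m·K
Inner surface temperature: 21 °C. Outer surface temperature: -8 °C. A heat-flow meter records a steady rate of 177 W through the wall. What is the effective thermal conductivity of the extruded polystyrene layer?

k ≈ 0.032 W/(m·K)

Thermal resistances in series:
R_aluminium = L/(kA) = 0.0033/(240×37.4) = 3.676×10^-7 K/W
R_hardwood = L/(kA) = 0.18/(0.159×37.4) = 0.03027 K/W
Sum of known resistances R_other = 0.03027 K/W
Total R = ΔT/Q = 29/177 = 0.1638 K/W
R_extruded polystyrene = R_total − R_other = 0.1336 K/W
k = L/(R·A) = 0.16/(0.1336×37.4)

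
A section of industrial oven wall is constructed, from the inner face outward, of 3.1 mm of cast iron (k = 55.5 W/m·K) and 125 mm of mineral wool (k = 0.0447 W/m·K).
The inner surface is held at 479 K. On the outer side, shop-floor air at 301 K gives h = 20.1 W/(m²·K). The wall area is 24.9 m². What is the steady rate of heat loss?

Series thermal resistances:
R_cast iron = L/(kA) = 0.0031/(55.5×24.9) = 2.243×10^-6 K/W
R_mineral wool = L/(kA) = 0.125/(0.0447×24.9) = 0.1123 K/W
R_outer film = 1/(h_o·A) = 1/(20.1×24.9) = 0.001998 K/W
R_total = 0.1143 K/W
Q = ΔT / R_total = 178 / 0.1143

Q ≈ 1560 W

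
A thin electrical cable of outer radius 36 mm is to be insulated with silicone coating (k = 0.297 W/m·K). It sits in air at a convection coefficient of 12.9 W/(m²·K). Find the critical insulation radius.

For a cylinder r_cr = k/h = 0.297/12.9
r_cr = 23 mm; since the bare radius (36 mm) is above r_cr, any added insulation will reduce heat loss.

r_cr ≈ 23 mm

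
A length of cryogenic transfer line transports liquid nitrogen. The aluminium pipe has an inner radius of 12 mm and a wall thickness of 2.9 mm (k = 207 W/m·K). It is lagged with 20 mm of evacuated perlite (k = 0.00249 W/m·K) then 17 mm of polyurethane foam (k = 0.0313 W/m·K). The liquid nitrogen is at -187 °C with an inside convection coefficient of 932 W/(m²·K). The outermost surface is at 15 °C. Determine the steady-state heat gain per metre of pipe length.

For a radial system each layer contributes R = ln(r_out/r_in)/(2πkL); films add R = 1/(hA).
R_inner film = 1/(h_i·2πr₁L) = 1/(932×2π×0.012×1) = 0.01423 K/W
R_aluminium pipe wall = ln(14.9/12)/(2π×207×1) = 1.664×10^-4 K/W
R_evacuated perlite = ln(34.9/14.9)/(2π×0.00249×1) = 54.4 K/W
R_polyurethane foam = ln(51.9/34.9)/(2π×0.0313×1) = 2.018 K/W
R_total = 56.43 K/W
Q = ΔT/R_total = 202/56.43

q′ ≈ 3.58 W/m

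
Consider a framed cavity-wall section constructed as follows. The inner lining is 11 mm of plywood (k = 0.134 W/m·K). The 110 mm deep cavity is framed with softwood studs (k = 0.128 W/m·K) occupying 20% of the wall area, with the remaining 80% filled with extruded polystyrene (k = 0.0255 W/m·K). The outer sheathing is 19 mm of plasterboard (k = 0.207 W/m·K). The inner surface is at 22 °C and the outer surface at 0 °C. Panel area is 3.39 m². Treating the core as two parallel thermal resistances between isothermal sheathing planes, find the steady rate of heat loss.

Sheathing layers in series; stud and cavity paths in parallel between them.
R_inner = 0.011/(0.134×3.39) = 0.02422 K/W
R_stud  = 0.11/(0.128×0.2×3.39) = 1.268 K/W
R_cav   = 0.11/(0.0255×0.8×3.39) = 1.591 K/W
1/R_core = 1/R_stud + 1/R_cav → R_core = 0.7054 K/W
R_outer = 0.019/(0.207×3.39) = 0.02708 K/W
R_total = 0.7567 K/W
Q = ΔT/R_total = 22/0.7567

Q ≈ 29.1 W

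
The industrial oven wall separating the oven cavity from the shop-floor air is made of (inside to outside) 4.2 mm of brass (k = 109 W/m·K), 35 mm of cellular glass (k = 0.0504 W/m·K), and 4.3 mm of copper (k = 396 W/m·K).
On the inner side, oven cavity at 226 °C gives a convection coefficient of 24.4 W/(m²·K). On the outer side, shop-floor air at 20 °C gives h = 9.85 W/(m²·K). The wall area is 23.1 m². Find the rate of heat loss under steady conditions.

Q ≈ 5690 W

Series thermal resistances:
R_inner film = 1/(h_i·A) = 1/(24.4×23.1) = 0.001774 K/W
R_brass = L/(kA) = 0.0042/(109×23.1) = 1.668×10^-6 K/W
R_cellular glass = L/(kA) = 0.035/(0.0504×23.1) = 0.03006 K/W
R_copper = L/(kA) = 0.0043/(396×23.1) = 4.701×10^-7 K/W
R_outer film = 1/(h_o·A) = 1/(9.85×23.1) = 0.004395 K/W
R_total = 0.03623 K/W
Q = ΔT / R_total = 206 / 0.03623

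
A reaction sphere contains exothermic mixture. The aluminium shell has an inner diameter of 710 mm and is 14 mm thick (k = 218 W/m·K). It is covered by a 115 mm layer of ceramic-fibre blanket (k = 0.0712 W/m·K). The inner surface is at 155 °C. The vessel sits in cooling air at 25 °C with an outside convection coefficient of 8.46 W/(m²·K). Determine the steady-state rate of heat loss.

Q ≈ 171 W

Radial (spherical) resistances in series:
R_aluminium shell = (1/0.355 − 1/0.369)/(4π×218) = 3.901×10^-5 K/W
R_ceramic-fibre blanket = (1/0.369 − 1/0.484)/(4π×0.0712) = 0.7197 K/W
R_outer film = 1/(h·4πr_o²) = 1/(8.46×4π×0.484²) = 0.04015 K/W
R_total = 0.7599 K/W
Q = ΔT/R_total = 130/0.7599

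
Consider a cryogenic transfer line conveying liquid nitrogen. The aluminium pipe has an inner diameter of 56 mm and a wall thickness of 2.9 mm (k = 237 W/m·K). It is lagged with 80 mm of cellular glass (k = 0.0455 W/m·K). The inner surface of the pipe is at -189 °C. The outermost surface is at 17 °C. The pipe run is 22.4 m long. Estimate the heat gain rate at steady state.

Radial resistances (cylindrical: R_cond = ln(r_o/r_i)/(2πkL), R_conv = 1/(h·2πrL)):
R_aluminium pipe wall = ln(30.9/28)/(2π×237×22.4) = 2.955×10^-6 K/W
R_cellular glass = ln(110.9/30.9)/(2π×0.0455×22.4) = 0.1995 K/W
R_total = 0.1996 K/W
Q = ΔT/R_total = 206/0.1996

Q ≈ 1030 W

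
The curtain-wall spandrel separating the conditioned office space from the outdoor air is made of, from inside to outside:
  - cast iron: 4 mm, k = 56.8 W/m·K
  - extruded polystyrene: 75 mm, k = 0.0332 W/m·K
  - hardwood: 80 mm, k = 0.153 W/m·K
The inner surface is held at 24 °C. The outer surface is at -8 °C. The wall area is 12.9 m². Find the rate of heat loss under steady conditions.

Q ≈ 148 W

Series thermal resistances:
R_cast iron = L/(kA) = 0.004/(56.8×12.9) = 5.459×10^-6 K/W
R_extruded polystyrene = L/(kA) = 0.075/(0.0332×12.9) = 0.1751 K/W
R_hardwood = L/(kA) = 0.08/(0.153×12.9) = 0.04053 K/W
R_total = 0.2157 K/W
Q = ΔT / R_total = 32 / 0.2157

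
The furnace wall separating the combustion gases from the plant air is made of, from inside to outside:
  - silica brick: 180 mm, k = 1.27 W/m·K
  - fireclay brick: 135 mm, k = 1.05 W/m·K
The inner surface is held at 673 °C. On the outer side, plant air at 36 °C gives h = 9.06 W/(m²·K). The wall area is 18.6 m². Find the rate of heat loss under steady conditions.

Using the resistance-network approach (series):
R_silica brick = L/(kA) = 0.18/(1.27×18.6) = 0.00762 K/W
R_fireclay brick = L/(kA) = 0.135/(1.05×18.6) = 0.006912 K/W
R_outer film = 1/(h_o·A) = 1/(9.06×18.6) = 0.005934 K/W
R_total = 0.02047 K/W
Q = ΔT / R_total = 637 / 0.02047

Q ≈ 31100 W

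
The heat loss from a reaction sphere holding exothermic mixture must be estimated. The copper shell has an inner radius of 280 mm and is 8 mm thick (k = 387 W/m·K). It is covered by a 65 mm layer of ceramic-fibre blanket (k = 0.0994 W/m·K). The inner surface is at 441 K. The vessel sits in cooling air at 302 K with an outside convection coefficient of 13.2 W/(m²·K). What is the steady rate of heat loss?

Each spherical layer contributes R = (1/r_i − 1/r_o)/(4πk):
R_copper shell = (1/0.28 − 1/0.288)/(4π×387) = 2.04×10^-5 K/W
R_ceramic-fibre blanket = (1/0.288 − 1/0.353)/(4π×0.0994) = 0.5119 K/W
R_outer film = 1/(h·4πr_o²) = 1/(13.2×4π×0.353²) = 0.04838 K/W
R_total = 0.5603 K/W
Q = ΔT/R_total = 139/0.5603

Q ≈ 248 W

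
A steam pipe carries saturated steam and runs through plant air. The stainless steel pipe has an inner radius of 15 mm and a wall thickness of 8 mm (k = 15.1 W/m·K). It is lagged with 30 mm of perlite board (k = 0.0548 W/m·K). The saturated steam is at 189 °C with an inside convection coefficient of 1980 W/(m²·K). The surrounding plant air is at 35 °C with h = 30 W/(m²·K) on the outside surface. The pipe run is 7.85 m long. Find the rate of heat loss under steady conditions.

Radial resistances (cylindrical: R_cond = ln(r_o/r_i)/(2πkL), R_conv = 1/(h·2πrL)):
R_inner film = 1/(h_i·2πr₁L) = 1/(1980×2π×0.015×7.85) = 6.826×10^-4 K/W
R_stainless steel pipe wall = ln(23/15)/(2π×15.1×7.85) = 5.739×10^-4 K/W
R_perlite board = ln(53/23)/(2π×0.0548×7.85) = 0.3089 K/W
R_outer film = 1/(h_o·2πr_oL) = 1/(30×2π×0.053×7.85) = 0.01275 K/W
R_total = 0.3229 K/W
Q = ΔT/R_total = 154/0.3229

Q ≈ 477 W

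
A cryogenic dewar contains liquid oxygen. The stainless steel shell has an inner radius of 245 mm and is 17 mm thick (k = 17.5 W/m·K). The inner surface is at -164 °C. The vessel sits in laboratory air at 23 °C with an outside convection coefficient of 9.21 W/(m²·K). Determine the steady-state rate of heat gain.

Q ≈ 1470 W

Spherical conduction: R = (1/r_in − 1/r_out)/(4πk) per layer; series-sum.
R_stainless steel shell = (1/0.245 − 1/0.262)/(4π×17.5) = 0.001204 K/W
R_outer film = 1/(h·4πr_o²) = 1/(9.21×4π×0.262²) = 0.1259 K/W
R_total = 0.1271 K/W
Q = ΔT/R_total = 187/0.1271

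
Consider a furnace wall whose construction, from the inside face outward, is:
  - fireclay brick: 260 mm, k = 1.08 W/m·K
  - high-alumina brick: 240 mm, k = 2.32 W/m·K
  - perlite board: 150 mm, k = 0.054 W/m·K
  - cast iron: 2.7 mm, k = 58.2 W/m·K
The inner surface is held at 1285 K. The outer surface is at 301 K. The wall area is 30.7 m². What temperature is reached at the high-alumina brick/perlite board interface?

Using the resistance-network approach (series):
R_fireclay brick = L/(kA) = 0.26/(1.08×30.7) = 0.007842 K/W
R_high-alumina brick = L/(kA) = 0.24/(2.32×30.7) = 0.00337 K/W
R_perlite board = L/(kA) = 0.15/(0.054×30.7) = 0.09048 K/W
R_cast iron = L/(kA) = 0.0027/(58.2×30.7) = 1.511×10^-6 K/W
R_total = 0.1017 K/W;  Q = ΔT/R_total = 984/0.1017 = 9676 W
T_interface = T_inner − Q·ΣR(inner→interface) = 1285 − 9680×0.01121

T ≈ 1180 K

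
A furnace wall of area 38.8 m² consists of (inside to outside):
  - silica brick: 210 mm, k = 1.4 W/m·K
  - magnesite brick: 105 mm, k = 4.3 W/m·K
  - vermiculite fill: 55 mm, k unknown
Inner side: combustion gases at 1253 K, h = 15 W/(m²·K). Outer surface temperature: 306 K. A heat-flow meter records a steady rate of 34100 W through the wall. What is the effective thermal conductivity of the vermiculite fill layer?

k ≈ 0.0658 W/(m·K)

Treating each layer as a thermal resistance in series:
R_inner film = 1/(h_i·A) = 1/(15×38.8) = 0.001718 K/W
R_silica brick = L/(kA) = 0.21/(1.4×38.8) = 0.003866 K/W
R_magnesite brick = L/(kA) = 0.105/(4.3×38.8) = 6.293×10^-4 K/W
Sum of known resistances R_other = 0.006214 K/W
Total R = ΔT/Q = 947/34100 = 0.02777 K/W
R_vermiculite fill = R_total − R_other = 0.02156 K/W
k = L/(R·A) = 0.055/(0.02156×38.8)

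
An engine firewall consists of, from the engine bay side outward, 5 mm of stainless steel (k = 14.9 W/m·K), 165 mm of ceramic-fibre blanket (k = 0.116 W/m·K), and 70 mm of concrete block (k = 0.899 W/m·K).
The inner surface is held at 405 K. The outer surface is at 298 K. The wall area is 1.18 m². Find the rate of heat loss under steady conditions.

Q ≈ 84.1 W

Model the wall as resistances in series:
R_stainless steel = L/(kA) = 0.005/(14.9×1.18) = 2.844×10^-4 K/W
R_ceramic-fibre blanket = L/(kA) = 0.165/(0.116×1.18) = 1.205 K/W
R_concrete block = L/(kA) = 0.07/(0.899×1.18) = 0.06599 K/W
R_total = 1.272 K/W
Q = ΔT / R_total = 107 / 1.272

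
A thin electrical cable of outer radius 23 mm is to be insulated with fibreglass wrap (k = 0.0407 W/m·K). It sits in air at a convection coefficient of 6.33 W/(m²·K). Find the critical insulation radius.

For a cylinder r_cr = k/h = 0.0407/6.33
r_cr = 6.43 mm; since the bare radius (23 mm) is above r_cr, any added insulation will reduce heat loss.

r_cr ≈ 6.43 mm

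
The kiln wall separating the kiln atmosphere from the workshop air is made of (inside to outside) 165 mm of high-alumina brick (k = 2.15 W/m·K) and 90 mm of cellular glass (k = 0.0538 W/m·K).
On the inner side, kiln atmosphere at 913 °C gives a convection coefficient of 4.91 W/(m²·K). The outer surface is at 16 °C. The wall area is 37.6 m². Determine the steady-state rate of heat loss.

Series thermal resistances:
R_inner film = 1/(h_i·A) = 1/(4.91×37.6) = 0.005417 K/W
R_high-alumina brick = L/(kA) = 0.165/(2.15×37.6) = 0.002041 K/W
R_cellular glass = L/(kA) = 0.09/(0.0538×37.6) = 0.04449 K/W
R_total = 0.05195 K/W
Q = ΔT / R_total = 897 / 0.05195

Q ≈ 17300 W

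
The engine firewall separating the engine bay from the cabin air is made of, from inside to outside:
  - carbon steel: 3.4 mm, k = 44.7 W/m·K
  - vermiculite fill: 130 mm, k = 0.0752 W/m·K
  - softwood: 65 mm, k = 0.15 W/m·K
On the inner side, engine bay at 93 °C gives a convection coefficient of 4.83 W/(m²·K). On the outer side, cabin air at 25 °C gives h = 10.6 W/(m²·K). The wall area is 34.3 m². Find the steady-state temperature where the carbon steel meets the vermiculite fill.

Using the resistance-network approach (series):
R_inner film = 1/(h_i·A) = 1/(4.83×34.3) = 0.006036 K/W
R_carbon steel = L/(kA) = 0.0034/(44.7×34.3) = 2.218×10^-6 K/W
R_vermiculite fill = L/(kA) = 0.13/(0.0752×34.3) = 0.0504 K/W
R_softwood = L/(kA) = 0.065/(0.15×34.3) = 0.01263 K/W
R_outer film = 1/(h_o·A) = 1/(10.6×34.3) = 0.00275 K/W
R_total = 0.07182 K/W;  Q = ΔT/R_total = 68/0.07182 = 946.8 W
T_interface = T_inner − Q·ΣR(inner→interface) = 93 − 947×0.006038

T ≈ 87.3 °C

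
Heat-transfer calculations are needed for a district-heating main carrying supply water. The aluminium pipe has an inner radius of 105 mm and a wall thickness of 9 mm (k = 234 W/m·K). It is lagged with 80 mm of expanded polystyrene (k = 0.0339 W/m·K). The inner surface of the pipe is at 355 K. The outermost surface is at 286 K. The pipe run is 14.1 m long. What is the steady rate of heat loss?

Radial resistances (cylindrical: R_cond = ln(r_o/r_i)/(2πkL), R_conv = 1/(h·2πrL)):
R_aluminium pipe wall = ln(114/105)/(2π×234×14.1) = 3.967×10^-6 K/W
R_expanded polystyrene = ln(194/114)/(2π×0.0339×14.1) = 0.177 K/W
R_total = 0.177 K/W
Q = ΔT/R_total = 69/0.177

Q ≈ 390 W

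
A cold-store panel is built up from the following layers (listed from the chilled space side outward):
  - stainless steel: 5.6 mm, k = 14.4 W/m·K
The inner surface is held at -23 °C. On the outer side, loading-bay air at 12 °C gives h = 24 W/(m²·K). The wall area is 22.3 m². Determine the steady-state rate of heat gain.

Using the resistance-network approach (series):
R_stainless steel = L/(kA) = 0.0056/(14.4×22.3) = 1.744×10^-5 K/W
R_outer film = 1/(h_o·A) = 1/(24×22.3) = 0.001868 K/W
R_total = 0.001886 K/W
Q = ΔT / R_total = 35 / 0.001886

Q ≈ 18600 W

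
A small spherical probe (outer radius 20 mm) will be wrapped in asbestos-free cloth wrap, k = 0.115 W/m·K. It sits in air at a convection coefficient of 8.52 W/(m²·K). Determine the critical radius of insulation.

r_cr ≈ 27 mm

For a sphere r_cr = 2k/h = 2×0.115/8.52
r_cr = 27 mm; since the bare radius (20 mm) is below r_cr, adding a thin layer of insulation will *increase* heat loss.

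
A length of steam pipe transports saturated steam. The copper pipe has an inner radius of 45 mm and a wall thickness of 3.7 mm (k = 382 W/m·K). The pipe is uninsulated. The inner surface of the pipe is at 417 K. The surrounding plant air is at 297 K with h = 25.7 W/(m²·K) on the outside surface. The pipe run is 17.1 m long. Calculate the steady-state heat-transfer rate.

For a radial system each layer contributes R = ln(r_out/r_in)/(2πkL); films add R = 1/(hA).
R_copper pipe wall = ln(48.7/45)/(2π×382×17.1) = 1.925×10^-6 K/W
R_outer film = 1/(h_o·2πr_oL) = 1/(25.7×2π×0.0487×17.1) = 0.007436 K/W
R_total = 0.007438 K/W
Q = ΔT/R_total = 120/0.007438

Q ≈ 16100 W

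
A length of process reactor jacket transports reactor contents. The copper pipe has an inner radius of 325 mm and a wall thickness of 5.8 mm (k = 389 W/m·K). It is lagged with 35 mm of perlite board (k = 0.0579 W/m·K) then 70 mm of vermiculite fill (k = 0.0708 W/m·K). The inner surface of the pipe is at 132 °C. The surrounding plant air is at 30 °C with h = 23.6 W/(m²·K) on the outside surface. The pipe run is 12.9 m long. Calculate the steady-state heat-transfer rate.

Per-layer cylindrical resistances, series-summed:
R_copper pipe wall = ln(330.8/325)/(2π×389×12.9) = 5.61×10^-7 K/W
R_perlite board = ln(365.8/330.8)/(2π×0.0579×12.9) = 0.02143 K/W
R_vermiculite fill = ln(435.8/365.8)/(2π×0.0708×12.9) = 0.03051 K/W
R_outer film = 1/(h_o·2πr_oL) = 1/(23.6×2π×0.4358×12.9) = 0.0012 K/W
R_total = 0.05314 K/W
Q = ΔT/R_total = 102/0.05314

Q ≈ 1920 W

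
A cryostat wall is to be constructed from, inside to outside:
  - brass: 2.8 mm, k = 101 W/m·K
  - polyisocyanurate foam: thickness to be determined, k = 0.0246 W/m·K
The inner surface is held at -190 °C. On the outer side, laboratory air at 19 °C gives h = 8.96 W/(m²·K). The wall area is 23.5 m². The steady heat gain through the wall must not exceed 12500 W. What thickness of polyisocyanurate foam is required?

L ≈ 6.92 mm

Thermal resistances in series:
R_brass = L/(kA) = 0.0028/(101×23.5) = 1.18×10^-6 K/W
R_outer film = 1/(h_o·A) = 1/(8.96×23.5) = 0.004749 K/W
Sum of the known resistances R_other = 0.00475 K/W
Required total resistance R_tot = ΔT/Q_allow = 209/12500 = 0.01672 K/W
R_polyisocyanurate foam = R_tot − R_other = 0.01197 K/W
L = R·k·A = 0.01197×0.0246×23.5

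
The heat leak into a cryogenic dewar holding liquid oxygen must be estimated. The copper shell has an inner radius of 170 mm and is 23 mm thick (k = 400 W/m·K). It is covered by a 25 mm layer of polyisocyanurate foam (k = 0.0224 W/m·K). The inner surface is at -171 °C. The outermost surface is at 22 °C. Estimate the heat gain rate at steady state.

Q ≈ 91.4 W

Radial (spherical) resistances in series:
R_copper shell = (1/0.17 − 1/0.193)/(4π×400) = 1.395×10^-4 K/W
R_polyisocyanurate foam = (1/0.193 − 1/0.218)/(4π×0.0224) = 2.111 K/W
R_total = 2.111 K/W
Q = ΔT/R_total = 193/2.111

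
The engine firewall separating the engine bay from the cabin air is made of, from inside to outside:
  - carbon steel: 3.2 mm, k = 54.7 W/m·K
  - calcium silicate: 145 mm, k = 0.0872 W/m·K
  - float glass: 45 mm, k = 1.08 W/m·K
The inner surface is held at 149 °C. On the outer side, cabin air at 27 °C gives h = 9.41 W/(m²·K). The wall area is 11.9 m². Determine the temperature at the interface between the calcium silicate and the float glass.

Model the wall as resistances in series:
R_carbon steel = L/(kA) = 0.0032/(54.7×11.9) = 4.916×10^-6 K/W
R_calcium silicate = L/(kA) = 0.145/(0.0872×11.9) = 0.1397 K/W
R_float glass = L/(kA) = 0.045/(1.08×11.9) = 0.003501 K/W
R_outer film = 1/(h_o·A) = 1/(9.41×11.9) = 0.00893 K/W
R_total = 0.1522 K/W;  Q = ΔT/R_total = 122/0.1522 = 801.7 W
T_interface = T_inner − Q·ΣR(inner→interface) = 149 − 802×0.1397

T ≈ 37 °C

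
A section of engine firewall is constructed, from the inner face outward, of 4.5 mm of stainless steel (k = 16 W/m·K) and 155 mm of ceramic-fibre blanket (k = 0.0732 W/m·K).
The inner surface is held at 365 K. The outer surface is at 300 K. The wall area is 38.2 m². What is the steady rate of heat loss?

Q ≈ 1170 W

Model the wall as resistances in series:
R_stainless steel = L/(kA) = 0.0045/(16×38.2) = 7.363×10^-6 K/W
R_ceramic-fibre blanket = L/(kA) = 0.155/(0.0732×38.2) = 0.05543 K/W
R_total = 0.05544 K/W
Q = ΔT / R_total = 65 / 0.05544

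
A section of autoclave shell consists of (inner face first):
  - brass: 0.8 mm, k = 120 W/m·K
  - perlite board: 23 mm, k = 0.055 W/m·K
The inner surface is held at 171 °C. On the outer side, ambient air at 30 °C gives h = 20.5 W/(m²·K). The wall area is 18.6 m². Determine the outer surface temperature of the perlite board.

Thermal resistances in series:
R_brass = L/(kA) = 0.0008/(120×18.6) = 3.584×10^-7 K/W
R_perlite board = L/(kA) = 0.023/(0.055×18.6) = 0.02248 K/W
R_outer film = 1/(h_o·A) = 1/(20.5×18.6) = 0.002623 K/W
R_total = 0.02511 K/W;  Q = ΔT/R_total = 141/0.02511 = 5616 W
T_interface = T_inner − Q·ΣR(inner→interface) = 171 − 5620×0.02248

T ≈ 44.7 °C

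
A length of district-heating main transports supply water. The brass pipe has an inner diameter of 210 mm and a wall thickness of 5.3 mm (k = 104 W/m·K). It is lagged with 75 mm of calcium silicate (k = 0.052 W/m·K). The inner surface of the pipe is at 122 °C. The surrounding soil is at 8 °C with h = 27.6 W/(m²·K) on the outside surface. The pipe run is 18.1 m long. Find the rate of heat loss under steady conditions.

Q ≈ 1270 W

Radial resistances (cylindrical: R_cond = ln(r_o/r_i)/(2πkL), R_conv = 1/(h·2πrL)):
R_brass pipe wall = ln(110.3/105)/(2π×104×18.1) = 4.163×10^-6 K/W
R_calcium silicate = ln(185.3/110.3)/(2π×0.052×18.1) = 0.08772 K/W
R_outer film = 1/(h_o·2πr_oL) = 1/(27.6×2π×0.1853×18.1) = 0.001719 K/W
R_total = 0.08945 K/W
Q = ΔT/R_total = 114/0.08945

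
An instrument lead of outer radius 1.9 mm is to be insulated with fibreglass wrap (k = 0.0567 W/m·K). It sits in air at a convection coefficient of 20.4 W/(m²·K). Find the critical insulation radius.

r_cr ≈ 2.78 mm

For a cylinder r_cr = k/h = 0.0567/20.4
r_cr = 2.78 mm; since the bare radius (1.9 mm) is below r_cr, adding a thin layer of insulation will *increase* heat loss.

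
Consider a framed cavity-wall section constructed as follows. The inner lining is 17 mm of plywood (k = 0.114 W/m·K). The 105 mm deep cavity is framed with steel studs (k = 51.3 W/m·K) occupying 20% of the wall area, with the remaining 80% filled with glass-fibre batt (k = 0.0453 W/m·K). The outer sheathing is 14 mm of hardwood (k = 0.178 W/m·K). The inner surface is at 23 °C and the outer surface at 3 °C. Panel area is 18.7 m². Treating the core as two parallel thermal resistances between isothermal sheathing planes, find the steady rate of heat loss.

Sheathing layers in series; stud and cavity paths in parallel between them.
R_inner = 0.017/(0.114×18.7) = 0.007974 K/W
R_stud  = 0.105/(51.3×0.2×18.7) = 5.473×10^-4 K/W
R_cav   = 0.105/(0.0453×0.8×18.7) = 0.1549 K/W
1/R_core = 1/R_stud + 1/R_cav → R_core = 5.453×10^-4 K/W
R_outer = 0.014/(0.178×18.7) = 0.004206 K/W
R_total = 0.01273 K/W
Q = ΔT/R_total = 20/0.01273

Q ≈ 1570 W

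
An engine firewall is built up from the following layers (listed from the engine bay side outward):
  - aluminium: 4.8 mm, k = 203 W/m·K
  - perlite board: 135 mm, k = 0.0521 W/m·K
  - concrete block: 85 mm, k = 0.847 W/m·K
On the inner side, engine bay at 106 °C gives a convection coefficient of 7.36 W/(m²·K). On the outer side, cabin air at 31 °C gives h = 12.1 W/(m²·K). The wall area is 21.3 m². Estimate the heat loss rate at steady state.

Using the resistance-network approach (series):
R_inner film = 1/(h_i·A) = 1/(7.36×21.3) = 0.006379 K/W
R_aluminium = L/(kA) = 0.0048/(203×21.3) = 1.11×10^-6 K/W
R_perlite board = L/(kA) = 0.135/(0.0521×21.3) = 0.1217 K/W
R_concrete block = L/(kA) = 0.085/(0.847×21.3) = 0.004711 K/W
R_outer film = 1/(h_o·A) = 1/(12.1×21.3) = 0.00388 K/W
R_total = 0.1366 K/W
Q = ΔT / R_total = 75 / 0.1366

Q ≈ 549 W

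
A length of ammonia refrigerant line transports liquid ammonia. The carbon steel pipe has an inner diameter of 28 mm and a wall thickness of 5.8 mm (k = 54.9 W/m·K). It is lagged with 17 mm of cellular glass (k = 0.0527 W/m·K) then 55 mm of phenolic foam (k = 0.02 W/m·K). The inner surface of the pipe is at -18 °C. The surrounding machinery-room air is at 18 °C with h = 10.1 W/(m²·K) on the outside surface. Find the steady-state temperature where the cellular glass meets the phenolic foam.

T ≈ -10.8 °C

Cylindrical conduction, so R = ln(r₂/r₁)/(2πkL) per layer, in series:
R_carbon steel pipe wall = ln(19.8/14)/(2π×54.9×1) = 0.001005 K/W
R_cellular glass = ln(36.8/19.8)/(2π×0.0527×1) = 1.872 K/W
R_phenolic foam = ln(91.8/36.8)/(2π×0.02×1) = 7.274 K/W
R_outer film = 1/(h_o·2πr_oL) = 1/(10.1×2π×0.0918×1) = 0.1717 K/W
R_total = 9.319 K/W
Q = ΔT/R_total = 36/9.319
Q = 3.86 W/m
T_interface = T_inner + Q·ΣR(inner→interface) = -18 + 3.86×1.873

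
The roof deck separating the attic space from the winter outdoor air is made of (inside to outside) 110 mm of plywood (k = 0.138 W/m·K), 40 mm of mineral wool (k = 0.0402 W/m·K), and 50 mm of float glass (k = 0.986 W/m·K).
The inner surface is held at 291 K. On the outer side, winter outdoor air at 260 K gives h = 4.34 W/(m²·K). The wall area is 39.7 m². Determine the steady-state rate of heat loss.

Q ≈ 594 W

Series thermal resistances:
R_plywood = L/(kA) = 0.11/(0.138×39.7) = 0.02008 K/W
R_mineral wool = L/(kA) = 0.04/(0.0402×39.7) = 0.02506 K/W
R_float glass = L/(kA) = 0.05/(0.986×39.7) = 0.001277 K/W
R_outer film = 1/(h_o·A) = 1/(4.34×39.7) = 0.005804 K/W
R_total = 0.05222 K/W
Q = ΔT / R_total = 31 / 0.05222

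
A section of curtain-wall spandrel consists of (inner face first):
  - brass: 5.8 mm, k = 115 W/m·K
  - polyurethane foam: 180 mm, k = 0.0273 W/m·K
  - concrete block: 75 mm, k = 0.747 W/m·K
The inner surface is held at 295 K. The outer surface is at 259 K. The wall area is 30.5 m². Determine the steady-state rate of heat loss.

Q ≈ 164 W

Using the resistance-network approach (series):
R_brass = L/(kA) = 0.0058/(115×30.5) = 1.654×10^-6 K/W
R_polyurethane foam = L/(kA) = 0.18/(0.0273×30.5) = 0.2162 K/W
R_concrete block = L/(kA) = 0.075/(0.747×30.5) = 0.003292 K/W
R_total = 0.2195 K/W
Q = ΔT / R_total = 36 / 0.2195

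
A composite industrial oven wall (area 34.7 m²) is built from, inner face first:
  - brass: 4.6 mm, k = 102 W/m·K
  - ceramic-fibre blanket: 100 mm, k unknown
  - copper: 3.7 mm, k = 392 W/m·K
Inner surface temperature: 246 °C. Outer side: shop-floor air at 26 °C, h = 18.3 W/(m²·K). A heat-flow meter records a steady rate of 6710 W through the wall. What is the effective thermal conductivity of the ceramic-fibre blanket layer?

k ≈ 0.0923 W/(m·K)

Using the resistance-network approach (series):
R_brass = L/(kA) = 0.0046/(102×34.7) = 1.3×10^-6 K/W
R_copper = L/(kA) = 0.0037/(392×34.7) = 2.72×10^-7 K/W
R_outer film = 1/(h_o·A) = 1/(18.3×34.7) = 0.001575 K/W
Sum of known resistances R_other = 0.001576 K/W
Total R = ΔT/Q = 220/6710 = 0.03279 K/W
R_ceramic-fibre blanket = R_total − R_other = 0.03121 K/W
k = L/(R·A) = 0.1/(0.03121×34.7)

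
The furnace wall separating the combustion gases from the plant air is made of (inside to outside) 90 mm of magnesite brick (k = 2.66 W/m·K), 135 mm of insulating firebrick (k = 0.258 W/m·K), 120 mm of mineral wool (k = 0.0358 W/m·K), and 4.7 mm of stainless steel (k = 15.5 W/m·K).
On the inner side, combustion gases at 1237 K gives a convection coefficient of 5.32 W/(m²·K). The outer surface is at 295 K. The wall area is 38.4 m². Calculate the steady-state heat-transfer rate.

Q ≈ 8830 W

Thermal resistances in series:
R_inner film = 1/(h_i·A) = 1/(5.32×38.4) = 0.004895 K/W
R_magnesite brick = L/(kA) = 0.09/(2.66×38.4) = 8.811×10^-4 K/W
R_insulating firebrick = L/(kA) = 0.135/(0.258×38.4) = 0.01363 K/W
R_mineral wool = L/(kA) = 0.12/(0.0358×38.4) = 0.08729 K/W
R_stainless steel = L/(kA) = 0.0047/(15.5×38.4) = 7.897×10^-6 K/W
R_total = 0.1067 K/W
Q = ΔT / R_total = 942 / 0.1067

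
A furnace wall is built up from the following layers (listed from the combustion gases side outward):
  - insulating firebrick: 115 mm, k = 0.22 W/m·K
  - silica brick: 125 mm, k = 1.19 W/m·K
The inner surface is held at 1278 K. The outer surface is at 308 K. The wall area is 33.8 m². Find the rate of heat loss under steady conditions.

Q ≈ 52200 W

Series thermal resistances:
R_insulating firebrick = L/(kA) = 0.115/(0.22×33.8) = 0.01547 K/W
R_silica brick = L/(kA) = 0.125/(1.19×33.8) = 0.003108 K/W
R_total = 0.01857 K/W
Q = ΔT / R_total = 970 / 0.01857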